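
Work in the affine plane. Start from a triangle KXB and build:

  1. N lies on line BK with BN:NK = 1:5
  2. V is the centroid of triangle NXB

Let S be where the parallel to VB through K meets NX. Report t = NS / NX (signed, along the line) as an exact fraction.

t = -5/2

Work in coordinates with K = (0, 0), X = (1, 0), B = (0, 1).
1. N lies on line BK with BN:NK = 1:5 ⇒ N = (0, 5/6)
2. V is the centroid of triangle NXB ⇒ V = (1/3, 11/18)
through K parallel to VB: direction (-1/3, 7/18); meets NX at S = (-5/2, 35/12)
S = N + t·(X−N) with t = -5/2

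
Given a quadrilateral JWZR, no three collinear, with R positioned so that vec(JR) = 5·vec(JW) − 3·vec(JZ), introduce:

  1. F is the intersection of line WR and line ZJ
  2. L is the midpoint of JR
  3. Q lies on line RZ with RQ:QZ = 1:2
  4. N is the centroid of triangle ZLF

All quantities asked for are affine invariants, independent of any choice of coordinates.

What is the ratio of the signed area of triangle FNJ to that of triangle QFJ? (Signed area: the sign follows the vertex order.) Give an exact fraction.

Set J = (0, 0), W = (1, 0), Z = (0, 1), R = (5, -3); any affine frame gives the same invariant.
1. F is the intersection of line WR and line ZJ ⇒ F = (0, 3/4)
2. L is the midpoint of JR ⇒ L = (5/2, -3/2)
3. Q lies on line RZ with RQ:QZ = 1:2 ⇒ Q = (10/3, -5/3)
4. N is the centroid of triangle ZLF ⇒ N = (5/6, 1/12)
2·[FNJ] = -5/8, 2·[QFJ] = 5/2
[FNJ]:[QFJ] = -5/8:5/2 = -1/4

[FNJ]:[QFJ] = -1/4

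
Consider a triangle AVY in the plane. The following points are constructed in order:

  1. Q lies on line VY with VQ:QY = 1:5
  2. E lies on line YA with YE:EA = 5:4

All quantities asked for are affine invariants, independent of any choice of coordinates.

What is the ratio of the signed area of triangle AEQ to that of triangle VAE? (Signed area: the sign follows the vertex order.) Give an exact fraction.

[AEQ]:[VAE] = 5/6

Set A = (0, 0), V = (1, 0), Y = (0, 1); any affine frame gives the same invariant.
1. Q lies on line VY with VQ:QY = 1:5 ⇒ Q = (5/6, 1/6)
2. E lies on line YA with YE:EA = 5:4 ⇒ E = (0, 4/9)
2·[AEQ] = -10/27, 2·[VAE] = -4/9
[AEQ]:[VAE] = -10/27:-4/9 = 5/6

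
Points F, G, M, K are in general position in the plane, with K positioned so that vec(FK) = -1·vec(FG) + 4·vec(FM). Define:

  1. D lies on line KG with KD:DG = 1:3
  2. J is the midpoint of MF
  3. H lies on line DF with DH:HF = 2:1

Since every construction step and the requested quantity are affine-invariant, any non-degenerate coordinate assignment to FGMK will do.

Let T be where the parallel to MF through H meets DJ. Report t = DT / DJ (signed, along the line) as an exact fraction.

t = 2/3

Work in coordinates with F = (0, 0), G = (1, 0), M = (0, 1), K = (-1, 4).
1. D lies on line KG with KD:DG = 1:3 ⇒ D = (-1/2, 3)
2. J is the midpoint of MF ⇒ J = (0, 1/2)
3. H lies on line DF with DH:HF = 2:1 ⇒ H = (-1/6, 1)
through H parallel to MF: direction (0, -1); meets DJ at T = (-1/6, 4/3)
T = D + t·(J−D) with t = 2/3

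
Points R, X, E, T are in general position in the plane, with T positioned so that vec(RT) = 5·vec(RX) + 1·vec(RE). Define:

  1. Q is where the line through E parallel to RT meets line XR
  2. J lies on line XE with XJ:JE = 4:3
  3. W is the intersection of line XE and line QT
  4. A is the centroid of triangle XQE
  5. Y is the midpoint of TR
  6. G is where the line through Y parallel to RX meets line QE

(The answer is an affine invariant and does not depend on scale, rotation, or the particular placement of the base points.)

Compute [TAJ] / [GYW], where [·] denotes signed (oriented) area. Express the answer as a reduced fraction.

Choose coordinates R = (0, 0), X = (1, 0), E = (0, 1), T = (5, 1).
1. Q is where the line through E parallel to RT meets line XR ⇒ Q = (-5, 0)
2. J lies on line XE with XJ:JE = 4:3 ⇒ J = (3/7, 4/7)
3. W is the intersection of line XE and line QT ⇒ W = (5/11, 6/11)
4. A is the centroid of triangle XQE ⇒ A = (-4/3, 1/3)
5. Y is the midpoint of TR ⇒ Y = (5/2, 1/2)
6. G is where the line through Y parallel to RX meets line QE ⇒ G = (-5/2, 1/2)
2·[TAJ] = -1/3, 2·[GYW] = 5/22
[TAJ]:[GYW] = -1/3:5/22 = -22/15

[TAJ]:[GYW] = -22/15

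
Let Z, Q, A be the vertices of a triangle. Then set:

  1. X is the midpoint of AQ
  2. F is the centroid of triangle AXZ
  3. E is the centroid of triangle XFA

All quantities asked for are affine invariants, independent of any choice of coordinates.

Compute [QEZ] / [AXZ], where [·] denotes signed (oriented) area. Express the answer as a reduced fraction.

Work in coordinates with Z = (0, 0), Q = (1, 0), A = (0, 1).
1. X is the midpoint of AQ ⇒ X = (1/2, 1/2)
2. F is the centroid of triangle AXZ ⇒ F = (1/6, 1/2)
3. E is the centroid of triangle XFA ⇒ E = (2/9, 2/3)
2·[QEZ] = 2/3, 2·[AXZ] = -1/2
[QEZ]:[AXZ] = 2/3:-1/2 = -4/3

[QEZ]:[AXZ] = -4/3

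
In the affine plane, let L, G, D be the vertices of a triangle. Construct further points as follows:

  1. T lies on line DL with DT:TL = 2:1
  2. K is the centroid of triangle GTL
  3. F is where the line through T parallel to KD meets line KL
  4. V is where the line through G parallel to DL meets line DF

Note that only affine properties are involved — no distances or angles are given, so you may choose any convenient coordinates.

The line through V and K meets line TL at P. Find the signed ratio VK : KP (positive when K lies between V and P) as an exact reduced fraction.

Work in coordinates with L = (0, 0), G = (1, 0), D = (0, 1).
1. T lies on line DL with DT:TL = 2:1 ⇒ T = (0, 1/3)
2. K is the centroid of triangle GTL ⇒ K = (1/3, 1/9)
3. F is where the line through T parallel to KD meets line KL ⇒ F = (1/9, 1/27)
4. V is where the line through G parallel to DL meets line DF ⇒ V = (1, -23/3)
line VK meets TL at P = (0, 4)
K = V + t·(P−V) with t = 2/3, so VK:KP = 2/3:1/3

VK:KP = 2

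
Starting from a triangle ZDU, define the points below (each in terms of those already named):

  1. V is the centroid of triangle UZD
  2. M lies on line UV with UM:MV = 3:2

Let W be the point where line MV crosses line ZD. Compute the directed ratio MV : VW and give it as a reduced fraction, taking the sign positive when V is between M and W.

MV:VW = 4/5

Set Z = (0, 0), D = (1, 0), U = (0, 1); any affine frame gives the same invariant.
1. V is the centroid of triangle UZD ⇒ V = (1/3, 1/3)
2. M lies on line UV with UM:MV = 3:2 ⇒ M = (1/5, 3/5)
line MV meets ZD at W = (1/2, 0)
V = M + t·(W−M) with t = 4/9, so MV:VW = 4/9:5/9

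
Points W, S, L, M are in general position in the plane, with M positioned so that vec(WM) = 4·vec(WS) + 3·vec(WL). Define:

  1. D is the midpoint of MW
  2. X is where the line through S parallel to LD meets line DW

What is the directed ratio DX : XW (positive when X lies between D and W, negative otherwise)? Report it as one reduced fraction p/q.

Assign W = (0, 0), S = (1, 0), L = (0, 1), M = (4, 3) — the answer is frame-independent, so this choice is without loss of generality.
1. D is the midpoint of MW ⇒ D = (2, 3/2)
2. X is where the line through S parallel to LD meets line DW ⇒ X = (-1/2, -3/8)
X = D + t·(W−D) with t = 5/4, so DX:XW = t:(1−t) = 5/4:-1/4

DX:XW = -5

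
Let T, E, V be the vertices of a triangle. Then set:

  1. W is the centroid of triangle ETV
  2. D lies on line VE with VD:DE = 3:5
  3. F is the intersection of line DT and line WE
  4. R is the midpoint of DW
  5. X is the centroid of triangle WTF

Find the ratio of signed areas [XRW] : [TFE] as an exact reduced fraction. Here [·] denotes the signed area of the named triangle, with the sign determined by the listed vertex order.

Assign T = (0, 0), E = (1, 0), V = (0, 1) — the answer is frame-independent, so this choice is without loss of generality.
1. W is the centroid of triangle ETV ⇒ W = (1/3, 1/3)
2. D lies on line VE with VD:DE = 3:5 ⇒ D = (3/8, 5/8)
3. F is the intersection of line DT and line WE ⇒ F = (3/13, 5/13)
4. R is the midpoint of DW ⇒ R = (17/48, 23/48)
5. X is the centroid of triangle WTF ⇒ X = (22/117, 28/117)
2·[XRW] = -1/52, 2·[TFE] = -5/13
[XRW]:[TFE] = -1/52:-5/13 = 1/20

[XRW]:[TFE] = 1/20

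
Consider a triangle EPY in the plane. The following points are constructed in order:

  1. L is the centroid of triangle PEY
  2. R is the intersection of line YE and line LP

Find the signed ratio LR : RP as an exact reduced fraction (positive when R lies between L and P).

Assign E = (0, 0), P = (1, 0), Y = (0, 1) — the answer is frame-independent, so this choice is without loss of generality.
1. L is the centroid of triangle PEY ⇒ L = (1/3, 1/3)
2. R is the intersection of line YE and line LP ⇒ R = (0, 1/2)
R = L + t·(P−L) with t = -1/2, so LR:RP = t:(1−t) = -1/2:3/2

LR:RP = -1/3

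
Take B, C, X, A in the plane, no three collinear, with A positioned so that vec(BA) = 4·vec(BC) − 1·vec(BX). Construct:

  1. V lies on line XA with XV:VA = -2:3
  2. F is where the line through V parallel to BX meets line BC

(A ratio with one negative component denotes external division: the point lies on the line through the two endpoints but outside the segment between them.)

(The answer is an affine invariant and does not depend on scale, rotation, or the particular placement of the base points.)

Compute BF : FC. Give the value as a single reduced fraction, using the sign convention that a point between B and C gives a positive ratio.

Choose coordinates B = (0, 0), C = (1, 0), X = (0, 1), A = (4, -1).
1. V lies on line XA with XV:VA = -2:3 ⇒ V = (-8, 5)
2. F is where the line through V parallel to BX meets line BC ⇒ F = (-8, 0)
F = B + t·(C−B) with t = -8, so BF:FC = t:(1−t) = -8:9

BF:FC = -8/9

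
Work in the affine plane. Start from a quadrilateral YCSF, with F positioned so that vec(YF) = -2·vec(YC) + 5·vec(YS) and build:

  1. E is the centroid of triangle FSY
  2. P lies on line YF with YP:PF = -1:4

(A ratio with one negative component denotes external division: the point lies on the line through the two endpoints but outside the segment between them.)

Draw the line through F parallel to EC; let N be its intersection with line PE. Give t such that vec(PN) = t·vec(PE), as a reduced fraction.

t = 52/31

Assign Y = (0, 0), C = (1, 0), S = (0, 1), F = (-2, 5) — the answer is frame-independent, so this choice is without loss of generality.
1. E is the centroid of triangle FSY ⇒ E = (-2/3, 2)
2. P lies on line YF with YP:PF = -1:4 ⇒ P = (2/3, -5/3)
through F parallel to EC: direction (5/3, -2); meets PE at N = (-146/93, 139/31)
N = P + t·(E−P) with t = 52/31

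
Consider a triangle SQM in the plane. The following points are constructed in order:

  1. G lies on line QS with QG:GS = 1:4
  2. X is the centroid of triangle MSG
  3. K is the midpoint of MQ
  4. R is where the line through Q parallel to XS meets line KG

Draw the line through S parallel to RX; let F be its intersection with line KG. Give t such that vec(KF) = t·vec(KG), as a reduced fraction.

t = 23/7

Work in coordinates with S = (0, 0), Q = (1, 0), M = (0, 1).
1. G lies on line QS with QG:GS = 1:4 ⇒ G = (4/5, 0)
2. X is the centroid of triangle MSG ⇒ X = (4/15, 1/3)
3. K is the midpoint of MQ ⇒ K = (1/2, 1/2)
4. R is where the line through Q parallel to XS meets line KG ⇒ R = (31/35, -1/7)
through S parallel to RX: direction (-13/21, 10/21); meets KG at F = (52/35, -8/7)
F = K + t·(G−K) with t = 23/7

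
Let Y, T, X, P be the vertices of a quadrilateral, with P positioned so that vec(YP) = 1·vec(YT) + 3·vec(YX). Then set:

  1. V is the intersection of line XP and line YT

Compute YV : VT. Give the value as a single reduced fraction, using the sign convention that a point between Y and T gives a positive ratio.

YV:VT = -1/3

Assign Y = (0, 0), T = (1, 0), X = (0, 1), P = (1, 3) — the answer is frame-independent, so this choice is without loss of generality.
1. V is the intersection of line XP and line YT ⇒ V = (-1/2, 0)
V = Y + t·(T−Y) with t = -1/2, so YV:VT = t:(1−t) = -1/2:3/2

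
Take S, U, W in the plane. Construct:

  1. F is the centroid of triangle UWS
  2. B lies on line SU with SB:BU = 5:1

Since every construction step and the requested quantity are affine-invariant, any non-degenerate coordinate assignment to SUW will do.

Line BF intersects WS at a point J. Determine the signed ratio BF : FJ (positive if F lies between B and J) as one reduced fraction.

BF:FJ = 3/2

Assign S = (0, 0), U = (1, 0), W = (0, 1) — the answer is frame-independent, so this choice is without loss of generality.
1. F is the centroid of triangle UWS ⇒ F = (1/3, 1/3)
2. B lies on line SU with SB:BU = 5:1 ⇒ B = (5/6, 0)
line BF meets WS at J = (0, 5/9)
F = B + t·(J−B) with t = 3/5, so BF:FJ = 3/5:2/5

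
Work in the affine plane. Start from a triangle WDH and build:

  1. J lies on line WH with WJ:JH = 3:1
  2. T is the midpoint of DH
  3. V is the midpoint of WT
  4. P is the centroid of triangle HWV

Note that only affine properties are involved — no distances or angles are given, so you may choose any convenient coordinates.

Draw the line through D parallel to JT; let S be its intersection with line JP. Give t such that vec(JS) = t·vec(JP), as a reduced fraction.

t = 6/7

Choose coordinates W = (0, 0), D = (1, 0), H = (0, 1).
1. J lies on line WH with WJ:JH = 3:1 ⇒ J = (0, 3/4)
2. T is the midpoint of DH ⇒ T = (1/2, 1/2)
3. V is the midpoint of WT ⇒ V = (1/4, 1/4)
4. P is the centroid of triangle HWV ⇒ P = (1/12, 5/12)
through D parallel to JT: direction (1/2, -1/4); meets JP at S = (1/14, 13/28)
S = J + t·(P−J) with t = 6/7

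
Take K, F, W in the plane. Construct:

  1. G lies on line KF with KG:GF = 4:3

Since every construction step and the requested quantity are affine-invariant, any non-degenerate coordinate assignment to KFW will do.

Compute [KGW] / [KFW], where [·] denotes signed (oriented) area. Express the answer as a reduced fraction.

Assign K = (0, 0), F = (1, 0), W = (0, 1) — the answer is frame-independent, so this choice is without loss of generality.
1. G lies on line KF with KG:GF = 4:3 ⇒ G = (4/7, 0)
2·[KGW] = 4/7, 2·[KFW] = 1
[KGW]:[KFW] = 4/7:1 = 4/7

[KGW]:[KFW] = 4/7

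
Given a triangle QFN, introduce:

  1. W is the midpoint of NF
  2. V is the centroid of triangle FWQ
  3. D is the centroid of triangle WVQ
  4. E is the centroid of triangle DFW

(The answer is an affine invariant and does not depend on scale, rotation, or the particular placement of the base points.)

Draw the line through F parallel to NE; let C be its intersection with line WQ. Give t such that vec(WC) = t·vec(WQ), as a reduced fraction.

t = -4/37

Work in coordinates with Q = (0, 0), F = (1, 0), N = (0, 1).
1. W is the midpoint of NF ⇒ W = (1/2, 1/2)
2. V is the centroid of triangle FWQ ⇒ V = (1/2, 1/6)
3. D is the centroid of triangle WVQ ⇒ D = (1/3, 2/9)
4. E is the centroid of triangle DFW ⇒ E = (11/18, 13/54)
through F parallel to NE: direction (11/18, -41/54); meets WQ at C = (41/74, 41/74)
C = W + t·(Q−W) with t = -4/37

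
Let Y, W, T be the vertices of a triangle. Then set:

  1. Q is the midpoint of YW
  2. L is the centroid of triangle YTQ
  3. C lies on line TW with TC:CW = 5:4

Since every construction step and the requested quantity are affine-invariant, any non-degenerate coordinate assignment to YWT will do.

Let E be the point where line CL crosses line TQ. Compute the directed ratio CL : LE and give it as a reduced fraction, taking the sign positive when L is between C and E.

CL:LE = -8/3

Work in coordinates with Y = (0, 0), W = (1, 0), T = (0, 1).
1. Q is the midpoint of YW ⇒ Q = (1/2, 0)
2. L is the centroid of triangle YTQ ⇒ L = (1/6, 1/3)
3. C lies on line TW with TC:CW = 5:4 ⇒ C = (5/9, 4/9)
line CL meets TQ at E = (5/16, 3/8)
L = C + t·(E−C) with t = 8/5, so CL:LE = 8/5:-3/5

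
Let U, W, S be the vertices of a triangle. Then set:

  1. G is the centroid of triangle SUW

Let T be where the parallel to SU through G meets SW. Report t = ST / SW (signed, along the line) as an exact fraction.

t = 1/3

Choose coordinates U = (0, 0), W = (1, 0), S = (0, 1).
1. G is the centroid of triangle SUW ⇒ G = (1/3, 1/3)
through G parallel to SU: direction (0, -1); meets SW at T = (1/3, 2/3)
T = S + t·(W−S) with t = 1/3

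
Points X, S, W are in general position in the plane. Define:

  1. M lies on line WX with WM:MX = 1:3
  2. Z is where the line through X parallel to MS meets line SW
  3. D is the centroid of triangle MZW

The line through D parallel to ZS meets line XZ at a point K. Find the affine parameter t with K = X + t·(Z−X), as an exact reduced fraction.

t = 11/12

Set X = (0, 0), S = (1, 0), W = (0, 1); any affine frame gives the same invariant.
1. M lies on line WX with WM:MX = 1:3 ⇒ M = (0, 3/4)
2. Z is where the line through X parallel to MS meets line SW ⇒ Z = (4, -3)
3. D is the centroid of triangle MZW ⇒ D = (4/3, -5/12)
through D parallel to ZS: direction (-3, 3); meets XZ at K = (11/3, -11/4)
K = X + t·(Z−X) with t = 11/12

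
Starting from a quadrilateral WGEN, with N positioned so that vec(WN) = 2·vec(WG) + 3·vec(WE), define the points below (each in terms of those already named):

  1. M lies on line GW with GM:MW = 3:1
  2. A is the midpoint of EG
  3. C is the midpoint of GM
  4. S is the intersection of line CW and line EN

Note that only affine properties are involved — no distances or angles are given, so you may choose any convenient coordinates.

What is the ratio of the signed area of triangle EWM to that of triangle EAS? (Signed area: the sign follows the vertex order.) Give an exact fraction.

Work in coordinates with W = (0, 0), G = (1, 0), E = (0, 1), N = (2, 3).
1. M lies on line GW with GM:MW = 3:1 ⇒ M = (1/4, 0)
2. A is the midpoint of EG ⇒ A = (1/2, 1/2)
3. C is the midpoint of GM ⇒ C = (5/8, 0)
4. S is the intersection of line CW and line EN ⇒ S = (-1, 0)
2·[EWM] = 1/4, 2·[EAS] = -1
[EWM]:[EAS] = 1/4:-1 = -1/4

[EWM]:[EAS] = -1/4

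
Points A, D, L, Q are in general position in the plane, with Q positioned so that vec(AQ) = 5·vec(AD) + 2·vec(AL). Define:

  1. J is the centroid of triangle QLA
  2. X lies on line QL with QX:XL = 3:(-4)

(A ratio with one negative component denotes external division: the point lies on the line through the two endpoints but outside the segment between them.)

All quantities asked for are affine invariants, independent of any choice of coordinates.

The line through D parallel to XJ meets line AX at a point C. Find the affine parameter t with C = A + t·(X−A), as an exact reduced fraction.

t = -12/35

Choose coordinates A = (0, 0), D = (1, 0), L = (0, 1), Q = (5, 2).
1. J is the centroid of triangle QLA ⇒ J = (5/3, 1)
2. X lies on line QL with QX:XL = 3:(-4) ⇒ X = (20, 5)
through D parallel to XJ: direction (-55/3, -4); meets AX at C = (-48/7, -12/7)
C = A + t·(X−A) with t = -12/35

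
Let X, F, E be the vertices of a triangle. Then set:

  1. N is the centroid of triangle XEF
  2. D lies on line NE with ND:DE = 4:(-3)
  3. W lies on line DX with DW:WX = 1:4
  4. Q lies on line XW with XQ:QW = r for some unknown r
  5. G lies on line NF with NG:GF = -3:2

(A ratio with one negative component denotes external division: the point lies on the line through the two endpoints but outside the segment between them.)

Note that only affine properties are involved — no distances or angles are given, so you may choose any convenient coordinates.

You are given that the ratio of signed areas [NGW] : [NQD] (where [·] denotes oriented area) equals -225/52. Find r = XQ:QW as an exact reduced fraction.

Choose coordinates X = (0, 0), F = (1, 0), E = (0, 1).
1. N is the centroid of triangle XEF ⇒ N = (1/3, 1/3)
2. D lies on line NE with ND:DE = 4:(-3) ⇒ D = (-1, 3)
3. W lies on line DX with DW:WX = 1:4 ⇒ W = (-4/5, 12/5)
4. With XQ:QW = r, write λ = r/(r+1) so Q = X + λ·(W−X); Q is affine-linear in λ
5. G lies on line NF with NG:GF = -3:2 ⇒ G = (7/3, -2/3)
Every point depending on Q is an affine combination of Q and λ-independent points, so each such coordinate is linear in λ; the λ² term in each signed area is a multiple of (W−X)×(W−X) = 0, so 2·[NGW] and 2·[NQD] are each linear in λ. Evaluating at λ=0 and λ=1:
  2·[NGW] = 3,   2·[NQD] = 16/15·λ − 4/3
So [NGW]:[NQD] = (3) / (16/15·λ − 4/3). Setting this equal to -225/52:
  3 = -225/52·(16/15·λ − 4/3)  ⇒  λ = 3/5
Then r = λ/(1−λ) = (3/5)/(2/5) = 3/2. Check: with r = 3/2, Q = (-12/25, 36/25) and [NGW]:[NQD] = -225/52 as required.

r = 3/2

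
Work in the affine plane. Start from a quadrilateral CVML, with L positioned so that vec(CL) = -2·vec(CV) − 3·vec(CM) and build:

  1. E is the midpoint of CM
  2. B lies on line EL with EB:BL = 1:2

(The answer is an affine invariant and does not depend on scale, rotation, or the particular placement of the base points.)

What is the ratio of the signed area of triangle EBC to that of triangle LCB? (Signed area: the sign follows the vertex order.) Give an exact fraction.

Choose coordinates C = (0, 0), V = (1, 0), M = (0, 1), L = (-2, -3).
1. E is the midpoint of CM ⇒ E = (0, 1/2)
2. B lies on line EL with EB:BL = 1:2 ⇒ B = (-2/3, -2/3)
2·[EBC] = 1/3, 2·[LCB] = 2/3
[EBC]:[LCB] = 1/3:2/3 = 1/2

[EBC]:[LCB] = 1/2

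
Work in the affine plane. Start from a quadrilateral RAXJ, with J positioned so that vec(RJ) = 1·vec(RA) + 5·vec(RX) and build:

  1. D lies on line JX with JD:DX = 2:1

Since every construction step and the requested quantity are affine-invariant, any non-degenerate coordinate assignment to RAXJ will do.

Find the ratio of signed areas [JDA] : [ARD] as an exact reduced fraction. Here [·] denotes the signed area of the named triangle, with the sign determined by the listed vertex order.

Assign R = (0, 0), A = (1, 0), X = (0, 1), J = (1, 5) — the answer is frame-independent, so this choice is without loss of generality.
1. D lies on line JX with JD:DX = 2:1 ⇒ D = (1/3, 7/3)
2·[JDA] = 10/3, 2·[ARD] = -7/3
[JDA]:[ARD] = 10/3:-7/3 = -10/7

[JDA]:[ARD] = -10/7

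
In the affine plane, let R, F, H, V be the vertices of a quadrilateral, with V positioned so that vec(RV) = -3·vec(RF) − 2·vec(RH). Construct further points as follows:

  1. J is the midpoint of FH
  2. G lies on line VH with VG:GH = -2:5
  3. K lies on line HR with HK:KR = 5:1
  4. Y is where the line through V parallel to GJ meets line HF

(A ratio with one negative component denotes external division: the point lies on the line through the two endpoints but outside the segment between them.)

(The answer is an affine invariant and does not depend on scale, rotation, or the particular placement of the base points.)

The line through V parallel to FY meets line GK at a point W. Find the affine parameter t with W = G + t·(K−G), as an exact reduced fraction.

Choose coordinates R = (0, 0), F = (1, 0), H = (0, 1), V = (-3, -2).
1. J is the midpoint of FH ⇒ J = (1/2, 1/2)
2. G lies on line VH with VG:GH = -2:5 ⇒ G = (-5, -4)
3. K lies on line HR with HK:KR = 5:1 ⇒ K = (0, 1/6)
4. Y is where the line through V parallel to GJ meets line HF ⇒ Y = (3/10, 7/10)
through V parallel to FY: direction (-7/10, 7/10); meets GK at W = (-31/11, -24/11)
W = G + t·(K−G) with t = 24/55

t = 24/55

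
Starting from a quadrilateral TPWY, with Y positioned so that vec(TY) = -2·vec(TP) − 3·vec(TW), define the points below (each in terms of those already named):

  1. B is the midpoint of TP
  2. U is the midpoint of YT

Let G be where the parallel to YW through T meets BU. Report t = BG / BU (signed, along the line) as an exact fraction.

Work in coordinates with T = (0, 0), P = (1, 0), W = (0, 1), Y = (-2, -3).
1. B is the midpoint of TP ⇒ B = (1/2, 0)
2. U is the midpoint of YT ⇒ U = (-1, -3/2)
through T parallel to YW: direction (2, 4); meets BU at G = (-1/2, -1)
G = B + t·(U−B) with t = 2/3

t = 2/3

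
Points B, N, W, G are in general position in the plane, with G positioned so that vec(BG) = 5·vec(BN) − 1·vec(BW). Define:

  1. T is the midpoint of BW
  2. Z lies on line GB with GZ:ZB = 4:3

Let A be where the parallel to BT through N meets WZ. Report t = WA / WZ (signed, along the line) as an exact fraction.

Choose coordinates B = (0, 0), N = (1, 0), W = (0, 1), G = (5, -1).
1. T is the midpoint of BW ⇒ T = (0, 1/2)
2. Z lies on line GB with GZ:ZB = 4:3 ⇒ Z = (15/7, -3/7)
through N parallel to BT: direction (0, 1/2); meets WZ at A = (1, 1/3)
A = W + t·(Z−W) with t = 7/15

t = 7/15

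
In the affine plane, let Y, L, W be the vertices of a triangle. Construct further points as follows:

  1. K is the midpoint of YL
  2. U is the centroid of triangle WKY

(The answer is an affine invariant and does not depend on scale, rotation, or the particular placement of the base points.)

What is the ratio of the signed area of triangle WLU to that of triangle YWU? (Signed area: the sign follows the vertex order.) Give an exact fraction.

Choose coordinates Y = (0, 0), L = (1, 0), W = (0, 1).
1. K is the midpoint of YL ⇒ K = (1/2, 0)
2. U is the centroid of triangle WKY ⇒ U = (1/6, 1/3)
2·[WLU] = -1/2, 2·[YWU] = -1/6
[WLU]:[YWU] = -1/2:-1/6 = 3

[WLU]:[YWU] = 3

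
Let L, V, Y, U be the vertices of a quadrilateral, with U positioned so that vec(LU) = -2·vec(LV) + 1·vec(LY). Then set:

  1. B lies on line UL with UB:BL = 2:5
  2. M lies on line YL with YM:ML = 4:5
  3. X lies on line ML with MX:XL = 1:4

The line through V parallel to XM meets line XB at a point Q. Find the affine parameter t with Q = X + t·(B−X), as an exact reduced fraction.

Choose coordinates L = (0, 0), V = (1, 0), Y = (0, 1), U = (-2, 1).
1. B lies on line UL with UB:BL = 2:5 ⇒ B = (-10/7, 5/7)
2. M lies on line YL with YM:ML = 4:5 ⇒ M = (0, 5/9)
3. X lies on line ML with MX:XL = 1:4 ⇒ X = (0, 4/9)
through V parallel to XM: direction (0, 1/9); meets XB at Q = (1, 23/90)
Q = X + t·(B−X) with t = -7/10

t = -7/10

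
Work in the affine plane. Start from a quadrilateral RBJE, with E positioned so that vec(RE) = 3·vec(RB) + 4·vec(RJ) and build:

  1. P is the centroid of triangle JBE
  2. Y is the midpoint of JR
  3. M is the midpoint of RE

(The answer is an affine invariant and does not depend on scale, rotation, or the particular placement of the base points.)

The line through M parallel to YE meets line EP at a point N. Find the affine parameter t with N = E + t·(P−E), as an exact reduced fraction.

t = 9/14

Set R = (0, 0), B = (1, 0), J = (0, 1), E = (3, 4); any affine frame gives the same invariant.
1. P is the centroid of triangle JBE ⇒ P = (4/3, 5/3)
2. Y is the midpoint of JR ⇒ Y = (0, 1/2)
3. M is the midpoint of RE ⇒ M = (3/2, 2)
through M parallel to YE: direction (3, 7/2); meets EP at N = (27/14, 5/2)
N = E + t·(P−E) with t = 9/14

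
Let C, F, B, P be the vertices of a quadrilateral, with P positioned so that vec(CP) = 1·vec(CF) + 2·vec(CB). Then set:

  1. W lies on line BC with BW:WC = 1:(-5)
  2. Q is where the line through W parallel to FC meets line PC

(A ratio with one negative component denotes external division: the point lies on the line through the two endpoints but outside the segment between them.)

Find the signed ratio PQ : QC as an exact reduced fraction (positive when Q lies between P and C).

PQ:QC = 3/5

Assign C = (0, 0), F = (1, 0), B = (0, 1), P = (1, 2) — the answer is frame-independent, so this choice is without loss of generality.
1. W lies on line BC with BW:WC = 1:(-5) ⇒ W = (0, 5/4)
2. Q is where the line through W parallel to FC meets line PC ⇒ Q = (5/8, 5/4)
Q = P + t·(C−P) with t = 3/8, so PQ:QC = t:(1−t) = 3/8:5/8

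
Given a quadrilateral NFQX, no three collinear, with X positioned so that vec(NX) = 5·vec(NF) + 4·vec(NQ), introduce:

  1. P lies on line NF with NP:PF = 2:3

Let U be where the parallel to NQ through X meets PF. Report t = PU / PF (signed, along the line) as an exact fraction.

Work in coordinates with N = (0, 0), F = (1, 0), Q = (0, 1), X = (5, 4).
1. P lies on line NF with NP:PF = 2:3 ⇒ P = (2/5, 0)
through X parallel to NQ: direction (0, 1); meets PF at U = (5, 0)
U = P + t·(F−P) with t = 23/3

t = 23/3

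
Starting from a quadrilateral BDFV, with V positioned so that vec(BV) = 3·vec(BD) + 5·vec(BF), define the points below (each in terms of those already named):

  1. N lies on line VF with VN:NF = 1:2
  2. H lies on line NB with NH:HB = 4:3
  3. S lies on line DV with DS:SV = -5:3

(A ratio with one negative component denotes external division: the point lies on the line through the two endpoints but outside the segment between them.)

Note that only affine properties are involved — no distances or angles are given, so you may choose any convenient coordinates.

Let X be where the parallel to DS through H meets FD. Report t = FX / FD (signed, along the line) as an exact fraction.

t = 22/49

Set B = (0, 0), D = (1, 0), F = (0, 1), V = (3, 5); any affine frame gives the same invariant.
1. N lies on line VF with VN:NF = 1:2 ⇒ N = (2, 11/3)
2. H lies on line NB with NH:HB = 4:3 ⇒ H = (6/7, 11/7)
3. S lies on line DV with DS:SV = -5:3 ⇒ S = (6, 25/2)
through H parallel to DS: direction (5, 25/2); meets FD at X = (22/49, 27/49)
X = F + t·(D−F) with t = 22/49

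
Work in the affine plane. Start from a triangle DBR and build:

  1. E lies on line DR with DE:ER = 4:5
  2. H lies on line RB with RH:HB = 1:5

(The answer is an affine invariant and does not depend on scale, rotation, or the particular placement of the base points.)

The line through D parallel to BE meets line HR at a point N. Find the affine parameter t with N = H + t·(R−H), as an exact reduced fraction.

t = -49/5

Choose coordinates D = (0, 0), B = (1, 0), R = (0, 1).
1. E lies on line DR with DE:ER = 4:5 ⇒ E = (0, 4/9)
2. H lies on line RB with RH:HB = 1:5 ⇒ H = (1/6, 5/6)
through D parallel to BE: direction (-1, 4/9); meets HR at N = (9/5, -4/5)
N = H + t·(R−H) with t = -49/5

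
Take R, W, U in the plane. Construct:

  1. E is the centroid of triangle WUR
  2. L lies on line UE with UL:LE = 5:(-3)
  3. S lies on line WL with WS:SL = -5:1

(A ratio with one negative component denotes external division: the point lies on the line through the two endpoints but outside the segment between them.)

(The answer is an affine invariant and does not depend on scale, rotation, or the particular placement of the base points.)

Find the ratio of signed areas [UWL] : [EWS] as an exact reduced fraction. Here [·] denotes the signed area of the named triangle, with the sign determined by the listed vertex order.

[UWL]:[EWS] = 4/3

Choose coordinates R = (0, 0), W = (1, 0), U = (0, 1).
1. E is the centroid of triangle WUR ⇒ E = (1/3, 1/3)
2. L lies on line UE with UL:LE = 5:(-3) ⇒ L = (5/6, -2/3)
3. S lies on line WL with WS:SL = -5:1 ⇒ S = (19/24, -5/6)
2·[UWL] = -5/6, 2·[EWS] = -5/8
[UWL]:[EWS] = -5/6:-5/8 = 4/3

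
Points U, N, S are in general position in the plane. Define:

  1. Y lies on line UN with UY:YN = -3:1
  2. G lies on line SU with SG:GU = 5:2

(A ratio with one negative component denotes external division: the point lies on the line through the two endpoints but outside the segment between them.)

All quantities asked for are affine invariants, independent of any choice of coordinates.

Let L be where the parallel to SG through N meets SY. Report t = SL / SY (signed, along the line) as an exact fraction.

t = 2/3

Set U = (0, 0), N = (1, 0), S = (0, 1); any affine frame gives the same invariant.
1. Y lies on line UN with UY:YN = -3:1 ⇒ Y = (3/2, 0)
2. G lies on line SU with SG:GU = 5:2 ⇒ G = (0, 2/7)
through N parallel to SG: direction (0, -5/7); meets SY at L = (1, 1/3)
L = S + t·(Y−S) with t = 2/3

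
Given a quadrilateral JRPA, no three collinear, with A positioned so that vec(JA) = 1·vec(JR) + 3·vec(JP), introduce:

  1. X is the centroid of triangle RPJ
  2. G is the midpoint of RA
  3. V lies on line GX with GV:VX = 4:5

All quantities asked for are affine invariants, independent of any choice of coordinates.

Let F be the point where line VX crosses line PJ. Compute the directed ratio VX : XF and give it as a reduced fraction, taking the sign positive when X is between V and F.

VX:XF = 10/9

Choose coordinates J = (0, 0), R = (1, 0), P = (0, 1), A = (1, 3).
1. X is the centroid of triangle RPJ ⇒ X = (1/3, 1/3)
2. G is the midpoint of RA ⇒ G = (1, 3/2)
3. V lies on line GX with GV:VX = 4:5 ⇒ V = (19/27, 53/54)
line VX meets PJ at F = (0, -1/4)
X = V + t·(F−V) with t = 10/19, so VX:XF = 10/19:9/19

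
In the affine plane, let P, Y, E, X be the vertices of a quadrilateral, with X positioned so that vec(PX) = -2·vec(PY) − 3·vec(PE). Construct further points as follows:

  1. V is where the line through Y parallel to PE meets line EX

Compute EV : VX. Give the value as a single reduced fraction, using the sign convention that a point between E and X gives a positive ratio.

EV:VX = -1/3

Set P = (0, 0), Y = (1, 0), E = (0, 1), X = (-2, -3); any affine frame gives the same invariant.
1. V is where the line through Y parallel to PE meets line EX ⇒ V = (1, 3)
V = E + t·(X−E) with t = -1/2, so EV:VX = t:(1−t) = -1/2:3/2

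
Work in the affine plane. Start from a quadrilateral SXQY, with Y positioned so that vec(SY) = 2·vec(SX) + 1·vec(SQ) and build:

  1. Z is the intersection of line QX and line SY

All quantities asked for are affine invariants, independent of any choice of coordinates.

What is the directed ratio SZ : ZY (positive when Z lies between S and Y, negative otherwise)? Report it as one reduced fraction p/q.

SZ:ZY = 1/2

Set S = (0, 0), X = (1, 0), Q = (0, 1), Y = (2, 1); any affine frame gives the same invariant.
1. Z is the intersection of line QX and line SY ⇒ Z = (2/3, 1/3)
Z = S + t·(Y−S) with t = 1/3, so SZ:ZY = t:(1−t) = 1/3:2/3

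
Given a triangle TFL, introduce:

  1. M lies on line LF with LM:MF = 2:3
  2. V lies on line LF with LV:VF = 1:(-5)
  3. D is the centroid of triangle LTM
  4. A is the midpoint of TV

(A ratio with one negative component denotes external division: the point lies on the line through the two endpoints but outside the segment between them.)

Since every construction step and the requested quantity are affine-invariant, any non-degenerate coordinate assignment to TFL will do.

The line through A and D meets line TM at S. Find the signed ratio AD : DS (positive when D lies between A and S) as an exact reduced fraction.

Work in coordinates with T = (0, 0), F = (1, 0), L = (0, 1).
1. M lies on line LF with LM:MF = 2:3 ⇒ M = (2/5, 3/5)
2. V lies on line LF with LV:VF = 1:(-5) ⇒ V = (-1/4, 5/4)
3. D is the centroid of triangle LTM ⇒ D = (2/15, 8/15)
4. A is the midpoint of TV ⇒ A = (-1/8, 5/8)
line AD meets TM at S = (36/115, 54/115)
D = A + t·(S−A) with t = 23/39, so AD:DS = 23/39:16/39

AD:DS = 23/16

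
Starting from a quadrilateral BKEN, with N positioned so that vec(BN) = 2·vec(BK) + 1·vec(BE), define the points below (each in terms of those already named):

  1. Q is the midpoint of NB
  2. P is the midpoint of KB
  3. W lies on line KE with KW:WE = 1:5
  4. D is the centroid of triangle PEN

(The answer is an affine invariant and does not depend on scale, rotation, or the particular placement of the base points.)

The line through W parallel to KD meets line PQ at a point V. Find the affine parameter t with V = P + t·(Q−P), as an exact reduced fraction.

t = 3/5

Work in coordinates with B = (0, 0), K = (1, 0), E = (0, 1), N = (2, 1).
1. Q is the midpoint of NB ⇒ Q = (1, 1/2)
2. P is the midpoint of KB ⇒ P = (1/2, 0)
3. W lies on line KE with KW:WE = 1:5 ⇒ W = (5/6, 1/6)
4. D is the centroid of triangle PEN ⇒ D = (5/6, 2/3)
through W parallel to KD: direction (-1/6, 2/3); meets PQ at V = (4/5, 3/10)
V = P + t·(Q−P) with t = 3/5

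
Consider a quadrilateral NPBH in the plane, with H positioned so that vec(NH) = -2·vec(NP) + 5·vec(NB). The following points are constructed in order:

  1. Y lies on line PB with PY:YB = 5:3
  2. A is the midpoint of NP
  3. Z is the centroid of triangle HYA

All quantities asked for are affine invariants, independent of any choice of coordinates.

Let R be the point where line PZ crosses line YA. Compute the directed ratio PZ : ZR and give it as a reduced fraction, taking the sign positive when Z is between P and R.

Set N = (0, 0), P = (1, 0), B = (0, 1), H = (-2, 5); any affine frame gives the same invariant.
1. Y lies on line PB with PY:YB = 5:3 ⇒ Y = (3/8, 5/8)
2. A is the midpoint of NP ⇒ A = (1/2, 0)
3. Z is the centroid of triangle HYA ⇒ Z = (-3/8, 15/8)
line PZ meets YA at R = (5/16, 15/16)
Z = P + t·(R−P) with t = 2, so PZ:ZR = 2:-1

PZ:ZR = -2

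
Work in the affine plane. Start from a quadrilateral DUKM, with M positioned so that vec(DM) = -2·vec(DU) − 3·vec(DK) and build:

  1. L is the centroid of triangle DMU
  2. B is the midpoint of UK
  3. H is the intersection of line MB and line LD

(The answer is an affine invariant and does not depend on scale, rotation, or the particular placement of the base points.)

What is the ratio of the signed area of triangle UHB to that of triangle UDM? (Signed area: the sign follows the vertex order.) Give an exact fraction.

Set D = (0, 0), U = (1, 0), K = (0, 1), M = (-2, -3); any affine frame gives the same invariant.
1. L is the centroid of triangle DMU ⇒ L = (-1/3, -1)
2. B is the midpoint of UK ⇒ B = (1/2, 1/2)
3. H is the intersection of line MB and line LD ⇒ H = (-1/8, -3/8)
2·[UHB] = -3/4, 2·[UDM] = 3
[UHB]:[UDM] = -3/4:3 = -1/4

[UHB]:[UDM] = -1/4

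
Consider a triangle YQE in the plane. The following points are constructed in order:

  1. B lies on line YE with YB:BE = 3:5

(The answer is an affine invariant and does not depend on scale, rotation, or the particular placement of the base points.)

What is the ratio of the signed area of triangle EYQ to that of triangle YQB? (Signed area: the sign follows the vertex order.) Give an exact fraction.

[EYQ]:[YQB] = 8/3

Set Y = (0, 0), Q = (1, 0), E = (0, 1); any affine frame gives the same invariant.
1. B lies on line YE with YB:BE = 3:5 ⇒ B = (0, 3/8)
2·[EYQ] = 1, 2·[YQB] = 3/8
[EYQ]:[YQB] = 1:3/8 = 8/3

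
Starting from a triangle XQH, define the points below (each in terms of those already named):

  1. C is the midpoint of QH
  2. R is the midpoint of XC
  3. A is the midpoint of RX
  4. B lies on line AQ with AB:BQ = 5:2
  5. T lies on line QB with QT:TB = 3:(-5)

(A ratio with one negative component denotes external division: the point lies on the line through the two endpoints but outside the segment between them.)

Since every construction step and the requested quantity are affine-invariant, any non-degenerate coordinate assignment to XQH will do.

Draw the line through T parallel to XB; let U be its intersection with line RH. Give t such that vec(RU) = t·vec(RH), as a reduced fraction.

t = -15/32

Work in coordinates with X = (0, 0), Q = (1, 0), H = (0, 1).
1. C is the midpoint of QH ⇒ C = (1/2, 1/2)
2. R is the midpoint of XC ⇒ R = (1/4, 1/4)
3. A is the midpoint of RX ⇒ A = (1/8, 1/8)
4. B lies on line AQ with AB:BQ = 5:2 ⇒ B = (3/4, 1/28)
5. T lies on line QB with QT:TB = 3:(-5) ⇒ T = (11/8, -3/56)
through T parallel to XB: direction (3/4, 1/28); meets RH at U = (47/128, -13/128)
U = R + t·(H−R) with t = -15/32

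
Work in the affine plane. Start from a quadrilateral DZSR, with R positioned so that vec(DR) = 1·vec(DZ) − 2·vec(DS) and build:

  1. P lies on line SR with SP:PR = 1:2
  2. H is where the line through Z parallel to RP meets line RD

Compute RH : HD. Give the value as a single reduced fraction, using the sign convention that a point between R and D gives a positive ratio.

Work in coordinates with D = (0, 0), Z = (1, 0), S = (0, 1), R = (1, -2).
1. P lies on line SR with SP:PR = 1:2 ⇒ P = (1/3, 0)
2. H is where the line through Z parallel to RP meets line RD ⇒ H = (3, -6)
H = R + t·(D−R) with t = -2, so RH:HD = t:(1−t) = -2:3

RH:HD = -2/3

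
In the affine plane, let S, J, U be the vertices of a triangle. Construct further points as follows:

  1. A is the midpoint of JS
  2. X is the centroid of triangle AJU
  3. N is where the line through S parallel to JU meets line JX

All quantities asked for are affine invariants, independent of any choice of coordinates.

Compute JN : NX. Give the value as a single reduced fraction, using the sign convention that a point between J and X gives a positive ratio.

Work in coordinates with S = (0, 0), J = (1, 0), U = (0, 1).
1. A is the midpoint of JS ⇒ A = (1/2, 0)
2. X is the centroid of triangle AJU ⇒ X = (1/2, 1/3)
3. N is where the line through S parallel to JU meets line JX ⇒ N = (-2, 2)
N = J + t·(X−J) with t = 6, so JN:NX = t:(1−t) = 6:-5

JN:NX = -6/5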